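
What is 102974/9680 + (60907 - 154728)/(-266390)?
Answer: 1416971557/128932760 ≈ 10.990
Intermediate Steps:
102974/9680 + (60907 - 154728)/(-266390) = 102974*(1/9680) - 93821*(-1/266390) = 51487/4840 + 93821/266390 = 1416971557/128932760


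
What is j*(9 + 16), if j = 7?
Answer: 175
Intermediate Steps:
j*(9 + 16) = 7*(9 + 16) = 7*25 = 175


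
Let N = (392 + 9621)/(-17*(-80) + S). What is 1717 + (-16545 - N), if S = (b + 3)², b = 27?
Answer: -33521293/2260 ≈ -14832.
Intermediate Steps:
S = 900 (S = (27 + 3)² = 30² = 900)
N = 10013/2260 (N = (392 + 9621)/(-17*(-80) + 900) = 10013/(1360 + 900) = 10013/2260 ≈ 4.4305)
1717 + (-16545 - N) = 1717 + (-16545 - 1*10013/2260) = 1717 + (-16545 - 10013/2260) = 1717 - 37401713/2260 = -33521293/2260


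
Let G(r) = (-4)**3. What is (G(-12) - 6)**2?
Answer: 4900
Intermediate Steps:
G(r) = -64
(G(-12) - 6)**2 = (-64 - 6)**2 = (-70)**2 = 4900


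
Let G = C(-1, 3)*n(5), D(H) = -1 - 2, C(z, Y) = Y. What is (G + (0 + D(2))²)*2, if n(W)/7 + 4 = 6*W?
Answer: 1110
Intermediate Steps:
D(H) = -3
n(W) = -28 + 42*W (n(W) = -28 + 7*(6*W) = -28 + 42*W)
G = 546 (G = 3*(-28 + 42*5) = 3*(-28 + 210) = 3*182 = 546)
(G + (0 + D(2))²)*2 = (546 + (0 - 3)²)*2 = (546 + (-3)²)*2 = (546 + 9)*2 = 555*2 = 1110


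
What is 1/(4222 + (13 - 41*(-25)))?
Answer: 1/5260 ≈ 0.00019011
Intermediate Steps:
1/(4222 + (13 - 41*(-25))) = 1/(4222 + (13 + 1025)) = 1/(4222 + 1038) = 1/5260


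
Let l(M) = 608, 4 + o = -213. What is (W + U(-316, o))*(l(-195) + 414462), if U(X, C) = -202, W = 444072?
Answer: 184237120900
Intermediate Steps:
o = -217 (o = -4 - 213 = -217)
(W + U(-316, o))*(l(-195) + 414462) = (444072 - 202)*(608 + 414462) = 443870*415070 = 184237120900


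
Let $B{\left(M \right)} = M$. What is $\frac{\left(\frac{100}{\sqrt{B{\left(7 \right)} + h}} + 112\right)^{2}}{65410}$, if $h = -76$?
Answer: $\frac{427768}{2256645} - \frac{2240 i \sqrt{69}}{451329} \approx 0.18956 - 0.041227 i$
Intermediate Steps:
$\frac{\left(\frac{100}{\sqrt{B{\left(7 \right)} + h}} + 112\right)^{2}}{65410} = \frac{\left(\frac{100}{\sqrt{7 - 76}} + 112\right)^{2}}{65410} = \left(\frac{100}{\sqrt{-69}} + 112\right)^{2} \cdot \frac{1}{65410} = \left(\frac{100}{i \sqrt{69}} + 112\right)^{2} \cdot \frac{1}{65410} = \left(100 \left(- \frac{i \sqrt{69}}{69}\right) + 112\right)^{2} \cdot \frac{1}{65410} = \left(- \frac{100 i \sqrt{69}}{69} + 112\right)^{2} \cdot \frac{1}{65410} = \left(112 - \frac{100 i \sqrt{69}}{69}\right)^{2} \cdot \frac{1}{65410} = \frac{\left(112 - \frac{100 i \sqrt{69}}{69}\right)^{2}}{65410}$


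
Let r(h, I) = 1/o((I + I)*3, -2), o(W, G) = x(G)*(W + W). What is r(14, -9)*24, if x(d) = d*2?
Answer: 1/18 ≈ 0.055556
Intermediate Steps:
x(d) = 2*d
o(W, G) = 4*G*W (o(W, G) = (2*G)*(W + W) = (2*G)*(2*W) = 4*G*W)
r(h, I) = -1/(48*I) (r(h, I) = 1/(4*(-2)*((I + I)*3)) = 1/(4*(-2)*((2*I)*3)) = 1/(4*(-2)*(6*I)) = 1/(-48*I) = -1/(48*I))
r(14, -9)*24 = -1/48/(-9)*24 = -1/48*(-⅑)*24 = (1/432)*24 = 1/18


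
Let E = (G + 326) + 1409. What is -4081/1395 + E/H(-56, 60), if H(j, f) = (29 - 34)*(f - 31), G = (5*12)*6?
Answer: -702854/40455 ≈ -17.374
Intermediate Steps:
G = 360 (G = 60*6 = 360)
H(j, f) = 155 - 5*f (H(j, f) = -5*(-31 + f) = 155 - 5*f)
E = 2095 (E = (360 + 326) + 1409 = 686 + 1409 = 2095)
-4081/1395 + E/H(-56, 60) = -4081/1395 + 2095/(155 - 5*60) = -4081*1/1395 + 2095/(155 - 300) = -4081/1395 + 2095/(-145) = -4081/1395 + 2095*(-1/145) = -4081/1395 - 419/29 = -702854/40455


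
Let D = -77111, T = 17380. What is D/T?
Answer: -77111/17380 ≈ -4.4368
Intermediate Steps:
D/T = -77111/17380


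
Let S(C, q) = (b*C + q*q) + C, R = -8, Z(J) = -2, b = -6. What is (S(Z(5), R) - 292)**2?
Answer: 47524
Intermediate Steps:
S(C, q) = q**2 - 5*C (S(C, q) = (-6*C + q*q) + C = (-6*C + q**2) + C = (q**2 - 6*C) + C = q**2 - 5*C)
(S(Z(5), R) - 292)**2 = (((-8)**2 - 5*(-2)) - 292)**2 = ((64 + 10) - 292)**2 = (74 - 292)**2 = (-218)**2 = 47524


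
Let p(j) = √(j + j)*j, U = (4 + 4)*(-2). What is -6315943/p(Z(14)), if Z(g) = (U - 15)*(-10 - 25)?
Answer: -6315943*√2170/2354450 ≈ -124.96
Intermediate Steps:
U = -16 (U = 8*(-2) = -16)
Z(g) = 1085 (Z(g) = (-16 - 15)*(-10 - 25) = -31*(-35) = 1085)
p(j) = √2*j^(3/2) (p(j) = √(2*j)*j = (√2*√j)*j = √2*j^(3/2))
-6315943/p(Z(14)) = -6315943*√2170/2354450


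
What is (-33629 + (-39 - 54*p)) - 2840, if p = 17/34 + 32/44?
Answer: -402317/11 ≈ -36574.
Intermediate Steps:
p = 27/22 (p = 17*(1/34) + 32*(1/44) = 1/2 + 8/11 = 27/22 ≈ 1.2273)
(-33629 + (-39 - 54*p)) - 2840 = (-33629 + (-39 - 54*27/22)) - 2840 = (-33629 + (-39 - 729/11)) - 2840 = (-33629 - 1158/11) - 2840 = -371077/11 - 2840 = -402317/11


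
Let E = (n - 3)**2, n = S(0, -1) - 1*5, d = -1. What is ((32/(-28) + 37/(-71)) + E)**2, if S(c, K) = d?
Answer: 1554724900/247009 ≈ 6294.2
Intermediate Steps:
S(c, K) = -1
n = -6 (n = -1 - 1*5 = -1 - 5 = -6)
E = 81 (E = (-6 - 3)**2 = (-9)**2 = 81)
((32/(-28) + 37/(-71)) + E)**2 = ((32/(-28) + 37/(-71)) + 81)**2 = ((32*(-1/28) + 37*(-1/71)) + 81)**2 = ((-8/7 - 37/71) + 81)**2 = (-827/497 + 81)**2 = (39430/497)**2 = 1554724900/247009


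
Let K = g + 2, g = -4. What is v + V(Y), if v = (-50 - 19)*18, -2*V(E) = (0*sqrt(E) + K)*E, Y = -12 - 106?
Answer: -1360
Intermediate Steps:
K = -2 (K = -4 + 2 = -2)
Y = -118
V(E) = E (V(E) = -(0*sqrt(E) - 2)*E/2 = -(0 - 2)*E/2 = -(-1)*E = E)
v = -1242 (v = -69*18 = -1242)
v + V(Y) = -1242 - 118 = -1360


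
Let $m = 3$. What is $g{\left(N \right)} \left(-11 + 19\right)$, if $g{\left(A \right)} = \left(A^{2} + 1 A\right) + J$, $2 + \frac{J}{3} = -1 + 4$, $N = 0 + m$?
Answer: $120$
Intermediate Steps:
$N = 3$ ($N = 0 + 3 = 3$)
$J = 3$ ($J = -6 + 3 \left(-1 + 4\right) = -6 + 3 \cdot 3 = -6 + 9 = 3$)
$g{\left(A \right)} = 3 + A + A^{2}$ ($g{\left(A \right)} = \left(A^{2} + 1 A\right) + 3 = \left(A^{2} + A\right) + 3 = \left(A + A^{2}\right) + 3 = 3 + A + A^{2}$)
$g{\left(N \right)} \left(-11 + 19\right) = \left(3 + 3 + 3^{2}\right) \left(-11 + 19\right) = \left(3 + 3 + 9\right) 8 = 15 \cdot 8 = 120$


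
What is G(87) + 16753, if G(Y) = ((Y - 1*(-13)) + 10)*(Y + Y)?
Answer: 35893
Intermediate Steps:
G(Y) = 2*Y*(23 + Y) (G(Y) = ((Y + 13) + 10)*(2*Y) = ((13 + Y) + 10)*(2*Y) = (23 + Y)*(2*Y) = 2*Y*(23 + Y))
G(87) + 16753 = 2*87*(23 + 87) + 16753 = 2*87*110 + 16753 = 19140 + 16753 = 35893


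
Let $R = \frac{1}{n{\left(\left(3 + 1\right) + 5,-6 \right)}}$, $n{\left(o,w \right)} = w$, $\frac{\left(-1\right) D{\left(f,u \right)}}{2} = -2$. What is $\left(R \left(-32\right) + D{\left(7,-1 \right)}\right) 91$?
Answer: $\frac{2548}{3} \approx 849.33$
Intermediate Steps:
$D{\left(f,u \right)} = 4$ ($D{\left(f,u \right)} = \left(-2\right) \left(-2\right) = 4$)
$R = - \frac{1}{6}$ ($R = \frac{1}{-6} = - \frac{1}{6} \approx -0.16667$)
$\left(R \left(-32\right) + D{\left(7,-1 \right)}\right) 91 = \left(\left(- \frac{1}{6}\right) \left(-32\right) + 4\right) 91 = \left(\frac{16}{3} + 4\right) 91 = \frac{28}{3} \cdot 91 = \frac{2548}{3}$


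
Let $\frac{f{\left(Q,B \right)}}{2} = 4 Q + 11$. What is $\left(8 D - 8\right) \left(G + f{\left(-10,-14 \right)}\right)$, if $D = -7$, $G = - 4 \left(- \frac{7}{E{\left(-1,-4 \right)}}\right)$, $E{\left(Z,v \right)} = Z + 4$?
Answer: $\frac{9344}{3} \approx 3114.7$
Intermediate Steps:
$E{\left(Z,v \right)} = 4 + Z$
$G = \frac{28}{3}$ ($G = - 4 \left(- \frac{7}{4 - 1}\right) = - 4 \left(- \frac{7}{3}\right) = - 4 \left(\left(-7\right) \frac{1}{3}\right) = \left(-4\right) \left(- \frac{7}{3}\right) = \frac{28}{3} \approx 9.3333$)
$f{\left(Q,B \right)} = 22 + 8 Q$ ($f{\left(Q,B \right)} = 2 \left(4 Q + 11\right) = 2 \left(11 + 4 Q\right) = 22 + 8 Q$)
$\left(8 D - 8\right) \left(G + f{\left(-10,-14 \right)}\right) = \left(8 \left(-7\right) - 8\right) \left(\frac{28}{3} + \left(22 + 8 \left(-10\right)\right)\right) = \left(-56 - 8\right) \left(\frac{28}{3} + \left(22 - 80\right)\right) = - 64 \left(\frac{28}{3} - 58\right) = \left(-64\right) \left(- \frac{146}{3}\right) = \frac{9344}{3}$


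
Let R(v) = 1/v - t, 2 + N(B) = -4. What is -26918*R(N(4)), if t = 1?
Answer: 94213/3 ≈ 31404.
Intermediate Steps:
N(B) = -6 (N(B) = -2 - 4 = -6)
R(v) = -1 + 1/v (R(v) = 1/v - 1*1 = 1/v - 1 = -1 + 1/v)
-26918*R(N(4)) = -26918*(1 - 1*(-6))/(-6) = -(-13459)*(1 + 6)/3 = -(-13459)*7/3 = -26918*(-7/6) = 94213/3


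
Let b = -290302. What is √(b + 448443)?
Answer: √158141 ≈ 397.67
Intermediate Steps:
√(b + 448443) = √(-290302 + 448443) = √158141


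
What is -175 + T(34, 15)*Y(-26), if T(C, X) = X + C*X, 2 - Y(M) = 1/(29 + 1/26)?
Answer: 129395/151 ≈ 856.92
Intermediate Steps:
Y(M) = 1484/755 (Y(M) = 2 - 1/(29 + 1/26) = 2 - 1/755/26 = 2 - 1*26/755 = 2 - 26/755 = 1484/755)
-175 + T(34, 15)*Y(-26) = -175 + (15*(1 + 34))*(1484/755) = -175 + (15*35)*(1484/755) = -175 + 525*(1484/755) = -175 + 155820/151 = 129395/151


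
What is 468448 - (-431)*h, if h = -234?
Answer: 367594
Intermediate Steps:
468448 - (-431)*h = 468448 - (-431)*(-234) = 468448 - 1*100854 = 468448 - 100854 = 367594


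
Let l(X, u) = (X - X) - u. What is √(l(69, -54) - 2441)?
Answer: I*√2387 ≈ 48.857*I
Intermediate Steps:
l(X, u) = -u (l(X, u) = 0 - u = -u)
√(l(69, -54) - 2441) = √(-1*(-54) - 2441) = √(54 - 2441) = √(-2387) = I*√2387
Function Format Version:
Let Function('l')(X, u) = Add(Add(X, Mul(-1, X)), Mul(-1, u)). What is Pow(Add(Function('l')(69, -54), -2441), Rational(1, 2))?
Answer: Mul(I, Pow(2387, Rational(1, 2))) ≈ Mul(48.857, I)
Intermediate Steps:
Function('l')(X, u) = Mul(-1, u) (Function('l')(X, u) = Add(0, Mul(-1, u)) = Mul(-1, u))
Pow(Add(Function('l')(69, -54), -2441), Rational(1, 2)) = Pow(Add(Mul(-1, -54), -2441), Rational(1, 2)) = Pow(Add(54, -2441), Rational(1, 2)) = Pow(-2387, Rational(1, 2)) = Mul(I, Pow(2387, Rational(1, 2)))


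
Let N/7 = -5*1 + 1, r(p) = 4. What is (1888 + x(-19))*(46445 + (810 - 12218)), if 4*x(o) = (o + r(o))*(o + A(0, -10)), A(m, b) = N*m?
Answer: 274584969/4 ≈ 6.8646e+7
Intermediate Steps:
N = -28 (N = 7*(-5*1 + 1) = 7*(-5 + 1) = 7*(-4) = -28)
A(m, b) = -28*m
x(o) = o*(4 + o)/4 (x(o) = ((o + 4)*(o - 28*0))/4 = ((4 + o)*(o + 0))/4 = ((4 + o)*o)/4 = (o*(4 + o))/4 = o*(4 + o)/4)
(1888 + x(-19))*(46445 + (810 - 12218)) = (1888 + (¼)*(-19)*(4 - 19))*(46445 + (810 - 12218)) = (1888 + (¼)*(-19)*(-15))*(46445 - 11408) = (1888 + 285/4)*35037 = (7837/4)*35037 = 274584969/4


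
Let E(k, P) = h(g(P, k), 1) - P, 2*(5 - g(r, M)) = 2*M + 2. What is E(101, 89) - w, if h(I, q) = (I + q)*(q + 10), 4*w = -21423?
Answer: 16843/4 ≈ 4210.8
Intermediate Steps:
w = -21423/4 (w = (1/4)*(-21423) = -21423/4 ≈ -5355.8)
g(r, M) = 4 - M (g(r, M) = 5 - (2*M + 2)/2 = 5 - (2 + 2*M)/2 = 5 + (-1 - M) = 4 - M)
h(I, q) = (10 + q)*(I + q) (h(I, q) = (I + q)*(10 + q) = (10 + q)*(I + q))
E(k, P) = 55 - P - 11*k (E(k, P) = (1**2 + 10*(4 - k) + 10*1 + (4 - k)*1) - P = (1 + (40 - 10*k) + 10 + (4 - k)) - P = (55 - 11*k) - P = 55 - P - 11*k)
E(101, 89) - w = (55 - 1*89 - 11*101) - 1*(-21423/4) = (55 - 89 - 1111) + 21423/4 = -1145 + 21423/4 = 16843/4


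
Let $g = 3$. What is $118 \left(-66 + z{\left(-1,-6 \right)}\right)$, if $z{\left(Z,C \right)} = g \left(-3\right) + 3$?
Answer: $-8496$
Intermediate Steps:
$z{\left(Z,C \right)} = -6$ ($z{\left(Z,C \right)} = 3 \left(-3\right) + 3 = -9 + 3 = -6$)
$118 \left(-66 + z{\left(-1,-6 \right)}\right) = 118 \left(-66 - 6\right) = 118 \left(-72\right) = -8496$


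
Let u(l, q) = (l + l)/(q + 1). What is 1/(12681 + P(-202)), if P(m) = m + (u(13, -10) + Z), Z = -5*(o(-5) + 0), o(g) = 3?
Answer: 9/112150 ≈ 8.0250e-5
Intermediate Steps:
u(l, q) = 2*l/(1 + q) (u(l, q) = (2*l)/(1 + q) = 2*l/(1 + q))
Z = -15 (Z = -5*(3 + 0) = -5*3 = -15)
P(m) = -161/9 + m (P(m) = m + (2*13/(1 - 10) - 15) = m + (2*13/(-9) - 15) = m + (2*13*(-⅑) - 15) = m + (-26/9 - 15) = m - 161/9 = -161/9 + m)
1/(12681 + P(-202)) = 1/(12681 + (-161/9 - 202)) = 1/(12681 - 1979/9) = 1/(112150/9) = 9/112150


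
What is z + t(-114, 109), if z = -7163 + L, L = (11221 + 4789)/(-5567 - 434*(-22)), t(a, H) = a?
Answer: -28953727/3981 ≈ -7273.0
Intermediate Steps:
L = 16010/3981 (L = 16010/(-5567 + 9548) = 16010/3981 ≈ 4.0216)
z = -28499893/3981 (z = -7163 + 16010/3981 = -28499893/3981 ≈ -7159.0)
z + t(-114, 109) = -28499893/3981 - 114 = -28953727/3981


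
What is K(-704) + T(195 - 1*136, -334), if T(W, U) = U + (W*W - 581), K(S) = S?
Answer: 1862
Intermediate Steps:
T(W, U) = -581 + U + W² (T(W, U) = U + (W² - 581) = U + (-581 + W²) = -581 + U + W²)
K(-704) + T(195 - 1*136, -334) = -704 + (-581 - 334 + (195 - 1*136)²) = -704 + (-581 - 334 + (195 - 136)²) = -704 + (-581 - 334 + 59²) = -704 + (-581 - 334 + 3481) = -704 + 2566 = 1862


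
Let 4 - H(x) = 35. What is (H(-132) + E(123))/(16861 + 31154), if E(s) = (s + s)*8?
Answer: 1937/48015 ≈ 0.040342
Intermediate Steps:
E(s) = 16*s (E(s) = (2*s)*8 = 16*s)
H(x) = -31 (H(x) = 4 - 1*35 = 4 - 35 = -31)
(H(-132) + E(123))/(16861 + 31154) = (-31 + 16*123)/(16861 + 31154) = (-31 + 1968)/48015 = 1937*(1/48015) = 1937/48015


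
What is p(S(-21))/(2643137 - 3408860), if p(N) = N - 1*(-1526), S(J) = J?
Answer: -215/109389 ≈ -0.0019655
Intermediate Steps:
p(N) = 1526 + N (p(N) = N + 1526 = 1526 + N)
p(S(-21))/(2643137 - 3408860) = (1526 - 21)/(2643137 - 3408860) = 1505/(-765723) = 1505*(-1/765723) = -215/109389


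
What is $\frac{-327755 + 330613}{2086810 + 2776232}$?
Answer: $\frac{1429}{2431521} \approx 0.0005877$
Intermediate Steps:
$\frac{-327755 + 330613}{2086810 + 2776232} = \frac{2858}{4863042} = 2858 \cdot \frac{1}{4863042} = \frac{1429}{2431521}$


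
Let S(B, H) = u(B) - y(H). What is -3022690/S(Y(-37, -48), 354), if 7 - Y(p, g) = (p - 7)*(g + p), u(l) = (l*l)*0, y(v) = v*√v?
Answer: 1511345*√354/62658 ≈ 453.83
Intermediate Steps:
y(v) = v^(3/2)
u(l) = 0 (u(l) = l²*0 = 0)
Y(p, g) = 7 - (-7 + p)*(g + p) (Y(p, g) = 7 - (p - 7)*(g + p) = 7 - (-7 + p)*(g + p))
S(B, H) = -H^(3/2) (S(B, H) = 0 - H^(3/2) = -H^(3/2))
-3022690/S(Y(-37, -48), 354) = -3022690*(-√354/125316) = -(-1511345)*√354/62658 = 1511345*√354/62658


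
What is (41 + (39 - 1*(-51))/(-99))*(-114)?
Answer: -50274/11 ≈ -4570.4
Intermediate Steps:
(41 + (39 - 1*(-51))/(-99))*(-114) = (41 + (39 + 51)*(-1/99))*(-114) = (41 + 90*(-1/99))*(-114) = (41 - 10/11)*(-114) = (441/11)*(-114) = -50274/11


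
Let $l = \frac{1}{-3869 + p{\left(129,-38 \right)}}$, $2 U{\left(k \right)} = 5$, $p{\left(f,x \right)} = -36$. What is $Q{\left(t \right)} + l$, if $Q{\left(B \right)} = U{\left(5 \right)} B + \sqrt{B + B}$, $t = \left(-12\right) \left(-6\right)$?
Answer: $\frac{749759}{3905} \approx 192.0$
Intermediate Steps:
$t = 72$
$U{\left(k \right)} = \frac{5}{2}$ ($U{\left(k \right)} = \frac{1}{2} \cdot 5 = \frac{5}{2}$)
$l = - \frac{1}{3905}$ ($l = \frac{1}{-3869 - 36} = \frac{1}{-3905} = - \frac{1}{3905} \approx -0.00025608$)
$Q{\left(B \right)} = \frac{5 B}{2} + \sqrt{2} \sqrt{B}$ ($Q{\left(B \right)} = \frac{5 B}{2} + \sqrt{B + B} = \frac{5 B}{2} + \sqrt{2 B} = \frac{5 B}{2} + \sqrt{2} \sqrt{B}$)
$Q{\left(t \right)} + l = \left(\frac{5}{2} \cdot 72 + \sqrt{2} \sqrt{72}\right) - \frac{1}{3905} = \left(180 + \sqrt{2} \cdot 6 \sqrt{2}\right) - \frac{1}{3905} = \left(180 + 12\right) - \frac{1}{3905} = 192 - \frac{1}{3905} = \frac{749759}{3905}$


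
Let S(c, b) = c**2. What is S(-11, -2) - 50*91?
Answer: -4429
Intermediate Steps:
S(-11, -2) - 50*91 = (-11)**2 - 50*91 = 121 - 4550 = -4429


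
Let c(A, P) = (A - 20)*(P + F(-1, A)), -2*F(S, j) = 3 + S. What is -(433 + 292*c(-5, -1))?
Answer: -15033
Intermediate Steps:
F(S, j) = -3/2 - S/2 (F(S, j) = -(3 + S)/2 = -3/2 - S/2)
c(A, P) = (-1 + P)*(-20 + A) (c(A, P) = (A - 20)*(P + (-3/2 - 1/2*(-1))) = (-20 + A)*(P + (-3/2 + 1/2)) = (-20 + A)*(P - 1) = (-20 + A)*(-1 + P) = (-1 + P)*(-20 + A))
-(433 + 292*c(-5, -1)) = -(433 + 292*(20 - 1*(-5) - 20*(-1) - 5*(-1))) = -(433 + 292*(20 + 5 + 20 + 5)) = -(433 + 292*50) = -(433 + 14600) = -1*15033 = -15033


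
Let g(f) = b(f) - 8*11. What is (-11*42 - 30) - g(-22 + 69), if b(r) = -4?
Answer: -400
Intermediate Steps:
g(f) = -92 (g(f) = -4 - 8*11 = -4 - 1*88 = -4 - 88 = -92)
(-11*42 - 30) - g(-22 + 69) = (-11*42 - 30) - 1*(-92) = (-462 - 30) + 92 = -492 + 92 = -400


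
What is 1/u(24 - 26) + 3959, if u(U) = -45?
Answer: 178154/45 ≈ 3959.0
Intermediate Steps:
1/u(24 - 26) + 3959 = 1/(-45) + 3959 = -1/45 + 3959 = 178154/45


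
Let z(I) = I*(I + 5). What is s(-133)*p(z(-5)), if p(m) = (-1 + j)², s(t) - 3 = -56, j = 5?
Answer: -848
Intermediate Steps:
s(t) = -53 (s(t) = 3 - 56 = -53)
z(I) = I*(5 + I)
p(m) = 16 (p(m) = (-1 + 5)² = 4² = 16)
s(-133)*p(z(-5)) = -53*16 = -848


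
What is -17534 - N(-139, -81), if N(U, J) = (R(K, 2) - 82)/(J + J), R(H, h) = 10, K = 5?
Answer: -157810/9 ≈ -17534.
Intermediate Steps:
N(U, J) = -36/J (N(U, J) = (10 - 82)/(J + J) = -72*1/(2*J) = -36/J)
-17534 - N(-139, -81) = -17534 - (-36)/(-81) = -17534 - (-36)*(-1)/81 = -17534 - 1*4/9 = -17534 - 4/9 = -157810/9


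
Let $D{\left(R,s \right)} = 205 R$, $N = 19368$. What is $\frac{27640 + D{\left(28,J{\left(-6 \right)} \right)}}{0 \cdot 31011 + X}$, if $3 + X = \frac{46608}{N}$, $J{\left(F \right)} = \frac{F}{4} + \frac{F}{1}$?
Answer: $- \frac{26937660}{479} \approx -56237.0$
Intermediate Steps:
$J{\left(F \right)} = \frac{5 F}{4}$ ($J{\left(F \right)} = F \frac{1}{4} + F 1 = \frac{F}{4} + F = \frac{5 F}{4}$)
$X = - \frac{479}{807}$ ($X = -3 + \frac{46608}{19368} = -3 + 46608 \cdot \frac{1}{19368} = -3 + \frac{1942}{807} = - \frac{479}{807} \approx -0.59356$)
$\frac{27640 + D{\left(28,J{\left(-6 \right)} \right)}}{0 \cdot 31011 + X} = \frac{27640 + 205 \cdot 28}{0 \cdot 31011 - \frac{479}{807}} = \frac{27640 + 5740}{0 - \frac{479}{807}} = \frac{33380}{- \frac{479}{807}} = 33380 \left(- \frac{807}{479}\right) = - \frac{26937660}{479}$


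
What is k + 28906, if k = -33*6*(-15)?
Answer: 31876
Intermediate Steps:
k = 2970 (k = -198*(-15) = 2970)
k + 28906 = 2970 + 28906 = 31876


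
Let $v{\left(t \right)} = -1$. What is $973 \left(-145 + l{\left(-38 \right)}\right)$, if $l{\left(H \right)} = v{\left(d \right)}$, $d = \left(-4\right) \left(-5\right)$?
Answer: $-142058$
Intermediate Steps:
$d = 20$
$l{\left(H \right)} = -1$
$973 \left(-145 + l{\left(-38 \right)}\right) = 973 \left(-145 - 1\right) = 973 \left(-146\right) = -142058$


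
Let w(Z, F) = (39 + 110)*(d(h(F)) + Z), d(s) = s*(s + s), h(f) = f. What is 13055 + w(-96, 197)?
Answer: 11563833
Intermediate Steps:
d(s) = 2*s**2 (d(s) = s*(2*s) = 2*s**2)
w(Z, F) = 149*Z + 298*F**2 (w(Z, F) = (39 + 110)*(2*F**2 + Z) = 149*(Z + 2*F**2) = 149*Z + 298*F**2)
13055 + w(-96, 197) = 13055 + (149*(-96) + 298*197**2) = 13055 + (-14304 + 298*38809) = 13055 + (-14304 + 11565082) = 13055 + 11550778 = 11563833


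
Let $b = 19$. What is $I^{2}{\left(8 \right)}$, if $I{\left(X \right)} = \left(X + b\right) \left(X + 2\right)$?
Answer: $72900$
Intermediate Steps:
$I{\left(X \right)} = \left(2 + X\right) \left(19 + X\right)$ ($I{\left(X \right)} = \left(X + 19\right) \left(X + 2\right) = \left(19 + X\right) \left(2 + X\right) = \left(2 + X\right) \left(19 + X\right)$)
$I^{2}{\left(8 \right)} = \left(38 + 8^{2} + 21 \cdot 8\right)^{2} = \left(38 + 64 + 168\right)^{2} = 270^{2} = 72900$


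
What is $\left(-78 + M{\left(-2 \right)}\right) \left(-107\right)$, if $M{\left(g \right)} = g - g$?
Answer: $8346$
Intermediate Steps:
$M{\left(g \right)} = 0$
$\left(-78 + M{\left(-2 \right)}\right) \left(-107\right) = \left(-78 + 0\right) \left(-107\right) = \left(-78\right) \left(-107\right) = 8346$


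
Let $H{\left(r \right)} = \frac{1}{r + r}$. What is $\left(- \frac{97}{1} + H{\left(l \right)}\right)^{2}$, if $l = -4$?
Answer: $\frac{603729}{64} \approx 9433.3$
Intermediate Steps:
$H{\left(r \right)} = \frac{1}{2 r}$
$\left(- \frac{97}{1} + H{\left(l \right)}\right)^{2} = \left(- \frac{97}{1} + \frac{1}{2 \left(-4\right)}\right)^{2} = \left(\left(-97\right) 1 + \frac{1}{2} \left(- \frac{1}{4}\right)\right)^{2} = \left(-97 - \frac{1}{8}\right)^{2} = \left(- \frac{777}{8}\right)^{2} = \frac{603729}{64}$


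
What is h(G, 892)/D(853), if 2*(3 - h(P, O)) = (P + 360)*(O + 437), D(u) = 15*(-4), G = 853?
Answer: 537357/40 ≈ 13434.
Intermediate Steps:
D(u) = -60
h(P, O) = 3 - (360 + P)*(437 + O)/2 (h(P, O) = 3 - (P + 360)*(O + 437)/2 = 3 - (360 + P)*(437 + O)/2)
h(G, 892)/D(853) = (-78657 - 180*892 - 437/2*853 - 1/2*892*853)/(-60) = (-78657 - 160560 - 372761/2 - 380438)*(-1/60) = -1612071/2*(-1/60) = 537357/40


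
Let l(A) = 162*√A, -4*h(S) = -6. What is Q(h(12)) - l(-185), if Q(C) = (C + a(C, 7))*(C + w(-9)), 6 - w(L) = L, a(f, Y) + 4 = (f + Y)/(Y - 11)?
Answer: -1221/16 - 162*I*√185 ≈ -76.313 - 2203.4*I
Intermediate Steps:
a(f, Y) = -4 + (Y + f)/(-11 + Y) (a(f, Y) = -4 + (f + Y)/(Y - 11) = -4 + (Y + f)/(-11 + Y))
h(S) = 3/2 (h(S) = -¼*(-6) = 3/2)
w(L) = 6 - L
Q(C) = (15 + C)*(-23/4 + 3*C/4) (Q(C) = (C + (44 + C - 3*7)/(-11 + 7))*(C + (6 - 1*(-9))) = (C + (44 + C - 21)/(-4))*(C + (6 + 9)) = (C - (23 + C)/4)*(C + 15) = (C + (-23/4 - C/4))*(15 + C) = (-23/4 + 3*C/4)*(15 + C) = (15 + C)*(-23/4 + 3*C/4))
Q(h(12)) - l(-185) = (-345/4 + 3*(3/2)²/4 + (11/2)*(3/2)) - 162*√(-185) = (-345/4 + (¾)*(9/4) + 33/4) - 162*I*√185 = (-345/4 + 27/16 + 33/4) - 162*I*√185 = -1221/16 - 162*I*√185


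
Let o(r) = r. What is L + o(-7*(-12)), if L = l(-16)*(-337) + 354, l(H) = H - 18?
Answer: 11896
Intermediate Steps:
l(H) = -18 + H
L = 11812 (L = (-18 - 16)*(-337) + 354 = -34*(-337) + 354 = 11458 + 354 = 11812)
L + o(-7*(-12)) = 11812 - 7*(-12) = 11812 + 84 = 11896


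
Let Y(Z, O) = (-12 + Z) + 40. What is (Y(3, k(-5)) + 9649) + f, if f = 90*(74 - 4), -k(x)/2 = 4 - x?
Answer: 15980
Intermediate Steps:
k(x) = -8 + 2*x (k(x) = -2*(4 - x) = -8 + 2*x)
Y(Z, O) = 28 + Z
f = 6300 (f = 90*70 = 6300)
(Y(3, k(-5)) + 9649) + f = ((28 + 3) + 9649) + 6300 = (31 + 9649) + 6300 = 9680 + 6300 = 15980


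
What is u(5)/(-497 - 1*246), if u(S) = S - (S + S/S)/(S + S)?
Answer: -22/3715 ≈ -0.0059219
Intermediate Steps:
u(S) = S - (1 + S)/(2*S) (u(S) = S - (S + 1)/(2*S) = S - (1 + S)*1/(2*S) = S - (1 + S)/(2*S))
u(5)/(-497 - 1*246) = (-1/2 + 5 - 1/2/5)/(-497 - 1*246) = (-1/2 + 5 - 1/2*1/5)/(-497 - 246) = (-1/2 + 5 - 1/10)/(-743) = (22/5)*(-1/743) = -22/3715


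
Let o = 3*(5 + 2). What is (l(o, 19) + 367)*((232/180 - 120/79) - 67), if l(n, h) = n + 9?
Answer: -94884191/3555 ≈ -26690.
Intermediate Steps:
o = 21 (o = 3*7 = 21)
l(n, h) = 9 + n
(l(o, 19) + 367)*((232/180 - 120/79) - 67) = ((9 + 21) + 367)*((232/180 - 120/79) - 67) = (30 + 367)*((232*(1/180) - 120*1/79) - 67) = 397*((58/45 - 120/79) - 67) = 397*(-818/3555 - 67) = 397*(-239003/3555) = -94884191/3555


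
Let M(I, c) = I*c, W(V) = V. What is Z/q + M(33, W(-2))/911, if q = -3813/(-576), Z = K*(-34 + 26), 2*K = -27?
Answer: 18806610/1157881 ≈ 16.242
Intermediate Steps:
K = -27/2 (K = (1/2)*(-27) = -27/2 ≈ -13.500)
Z = 108 (Z = -27*(-34 + 26)/2 = -27/2*(-8) = 108)
q = 1271/192 (q = -3813*(-1/576) = 1271/192 ≈ 6.6198)
Z/q + M(33, W(-2))/911 = 108/(1271/192) + (33*(-2))/911 = 108*(192/1271) - 66*1/911 = 20736/1271 - 66/911 = 18806610/1157881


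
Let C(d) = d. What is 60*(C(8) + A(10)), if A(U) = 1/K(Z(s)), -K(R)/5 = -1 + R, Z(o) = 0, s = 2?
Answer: 492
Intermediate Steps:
K(R) = 5 - 5*R (K(R) = -5*(-1 + R) = 5 - 5*R)
A(U) = 1/5 (A(U) = 1/(5 - 5*0) = 1/(5 + 0) = 1/5)
60*(C(8) + A(10)) = 60*(8 + 1/5) = 60*(41/5) = 492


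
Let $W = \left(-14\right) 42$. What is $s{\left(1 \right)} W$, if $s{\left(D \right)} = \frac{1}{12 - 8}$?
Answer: $-147$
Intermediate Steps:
$s{\left(D \right)} = \frac{1}{4}$
$W = -588$
$s{\left(1 \right)} W = \frac{1}{4} \left(-588\right) = -147$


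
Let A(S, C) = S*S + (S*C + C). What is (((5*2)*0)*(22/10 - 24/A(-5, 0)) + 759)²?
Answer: 576081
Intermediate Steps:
A(S, C) = C + S² + C*S (A(S, C) = S² + (C*S + C) = S² + (C + C*S) = C + S² + C*S)
(((5*2)*0)*(22/10 - 24/A(-5, 0)) + 759)² = (((5*2)*0)*(22/10 - 24/(0 + (-5)² + 0*(-5))) + 759)² = ((10*0)*(22*(⅒) - 24/(0 + 25 + 0)) + 759)² = (0*(11/5 - 24/25) + 759)² = (0*(31/25) + 759)² = (0 + 759)² = 759² = 576081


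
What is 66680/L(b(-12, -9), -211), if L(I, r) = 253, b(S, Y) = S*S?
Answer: 66680/253 ≈ 263.56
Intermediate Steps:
b(S, Y) = S²
66680/L(b(-12, -9), -211) = 66680/253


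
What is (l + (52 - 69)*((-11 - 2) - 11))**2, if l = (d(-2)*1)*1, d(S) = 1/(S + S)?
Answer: 2660161/16 ≈ 1.6626e+5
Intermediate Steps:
d(S) = 1/(2*S)
l = -1/4 (l = (((1/2)/(-2))*1)*1 = (((1/2)*(-1/2))*1)*1 = -1/4*1*1 = -1/4*1 = -1/4 ≈ -0.25000)
(l + (52 - 69)*((-11 - 2) - 11))**2 = (-1/4 + (52 - 69)*((-11 - 2) - 11))**2 = (-1/4 - 17*(-13 - 11))**2 = (-1/4 - 17*(-24))**2 = (-1/4 + 408)**2 = (1631/4)**2 = 2660161/16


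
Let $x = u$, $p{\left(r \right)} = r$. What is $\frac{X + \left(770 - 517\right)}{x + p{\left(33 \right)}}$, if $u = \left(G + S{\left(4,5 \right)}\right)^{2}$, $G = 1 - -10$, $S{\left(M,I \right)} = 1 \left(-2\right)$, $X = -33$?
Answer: $\frac{110}{57} \approx 1.9298$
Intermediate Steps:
$S{\left(M,I \right)} = -2$
$G = 11$ ($G = 1 + 10 = 11$)
$u = 81$ ($u = \left(11 - 2\right)^{2} = 9^{2} = 81$)
$x = 81$
$\frac{X + \left(770 - 517\right)}{x + p{\left(33 \right)}} = \frac{-33 + \left(770 - 517\right)}{81 + 33} = \frac{-33 + 253}{114} = 220 \cdot \frac{1}{114} = \frac{110}{57}$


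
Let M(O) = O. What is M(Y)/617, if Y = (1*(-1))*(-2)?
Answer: 2/617 ≈ 0.0032415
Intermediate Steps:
Y = 2 (Y = -1*(-2) = 2)
M(Y)/617 = 2/617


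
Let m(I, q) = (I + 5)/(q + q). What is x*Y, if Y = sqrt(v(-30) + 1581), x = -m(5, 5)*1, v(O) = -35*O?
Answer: -sqrt(2631) ≈ -51.293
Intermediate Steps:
m(I, q) = (5 + I)/(2*q) (m(I, q) = (5 + I)/((2*q)) = (5 + I)*(1/(2*q)) = (5 + I)/(2*q))
x = -1 (x = -(5 + 5)/(2*5)*1 = -10/(2*5)*1 = -1*1*1 = -1*1 = -1)
Y = sqrt(2631) (Y = sqrt(-35*(-30) + 1581) = sqrt(1050 + 1581) = sqrt(2631) ≈ 51.293)
x*Y = -sqrt(2631)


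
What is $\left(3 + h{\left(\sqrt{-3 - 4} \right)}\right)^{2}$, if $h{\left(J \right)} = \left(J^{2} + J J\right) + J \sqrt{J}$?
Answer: $\left(11 - 7^{\frac{3}{4}} i^{\frac{3}{2}}\right)^{2} \approx 187.95 - 85.467 i$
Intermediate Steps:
$h{\left(J \right)} = J^{\frac{3}{2}} + 2 J^{2}$ ($h{\left(J \right)} = \left(J^{2} + J^{2}\right) + J^{\frac{3}{2}} = 2 J^{2} + J^{\frac{3}{2}} = J^{\frac{3}{2}} + 2 J^{2}$)
$\left(3 + h{\left(\sqrt{-3 - 4} \right)}\right)^{2} = \left(3 + \left(\left(\sqrt{-3 - 4}\right)^{\frac{3}{2}} + 2 \left(\sqrt{-3 - 4}\right)^{2}\right)\right)^{2} = \left(3 + \left(\left(\sqrt{-7}\right)^{\frac{3}{2}} + 2 \left(\sqrt{-7}\right)^{2}\right)\right)^{2} = \left(3 + \left(\left(i \sqrt{7}\right)^{\frac{3}{2}} + 2 \left(i \sqrt{7}\right)^{2}\right)\right)^{2} = \left(3 + \left(7^{\frac{3}{4}} i^{\frac{3}{2}} + 2 \left(-7\right)\right)\right)^{2} = \left(3 - \left(14 - 7^{\frac{3}{4}} i^{\frac{3}{2}}\right)\right)^{2} = \left(-11 + 7^{\frac{3}{4}} i^{\frac{3}{2}}\right)^{2}$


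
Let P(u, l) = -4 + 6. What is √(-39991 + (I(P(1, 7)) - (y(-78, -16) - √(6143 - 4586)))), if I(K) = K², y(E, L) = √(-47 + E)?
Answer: √(-39987 + 3*√173 - 5*I*√5) ≈ 0.028 - 199.87*I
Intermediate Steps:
P(u, l) = 2
√(-39991 + (I(P(1, 7)) - (y(-78, -16) - √(6143 - 4586)))) = √(-39991 + (2² - (√(-47 - 78) - √(6143 - 4586)))) = √(-39991 + (4 - (√(-125) - √1557))) = √(-39991 + (4 - (5*I*√5 - 3*√173))) = √(-39991 + (4 - (-3*√173 + 5*I*√5))) = √(-39991 + (4 + (3*√173 - 5*I*√5))) = √(-39991 + (4 + 3*√173 - 5*I*√5)) = √(-39987 + 3*√173 - 5*I*√5)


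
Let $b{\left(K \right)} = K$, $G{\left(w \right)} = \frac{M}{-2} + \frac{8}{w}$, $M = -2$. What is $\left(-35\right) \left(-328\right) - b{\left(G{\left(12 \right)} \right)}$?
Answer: $\frac{34435}{3} \approx 11478.0$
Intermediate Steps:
$G{\left(w \right)} = 1 + \frac{8}{w}$ ($G{\left(w \right)} = - \frac{2}{-2} + \frac{8}{w} = \left(-2\right) \left(- \frac{1}{2}\right) + \frac{8}{w} = 1 + \frac{8}{w}$)
$\left(-35\right) \left(-328\right) - b{\left(G{\left(12 \right)} \right)} = \left(-35\right) \left(-328\right) - \frac{8 + 12}{12} = 11480 - \frac{1}{12} \cdot 20 = 11480 - \frac{5}{3} = \frac{34435}{3}$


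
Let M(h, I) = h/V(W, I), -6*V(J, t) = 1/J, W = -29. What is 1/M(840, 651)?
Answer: 1/146160 ≈ 6.8418e-6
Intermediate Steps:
V(J, t) = -1/(6*J)
M(h, I) = 174*h (M(h, I) = h/((-1/6/(-29))) = h/((-1/6*(-1/29))) = h/(1/174) = h*174 = 174*h)
1/M(840, 651) = 1/(174*840) = 1/146160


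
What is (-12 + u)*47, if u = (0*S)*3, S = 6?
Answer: -564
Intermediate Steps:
u = 0 (u = (0*6)*3 = 0*3 = 0)
(-12 + u)*47 = (-12 + 0)*47 = -12*47 = -564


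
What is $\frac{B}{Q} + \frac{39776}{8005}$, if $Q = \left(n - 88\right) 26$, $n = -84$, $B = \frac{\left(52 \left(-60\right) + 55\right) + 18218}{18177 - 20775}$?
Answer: $\frac{154083016807}{31001379760} \approx 4.9702$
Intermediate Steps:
$B = - \frac{5051}{866}$ ($B = \frac{\left(-3120 + 55\right) + 18218}{-2598} = \left(-3065 + 18218\right) \left(- \frac{1}{2598}\right) = 15153 \left(- \frac{1}{2598}\right) = - \frac{5051}{866} \approx -5.8326$)
$Q = -4472$ ($Q = \left(-84 - 88\right) 26 = \left(-172\right) 26 = -4472$)
$\frac{B}{Q} + \frac{39776}{8005} = - \frac{5051}{866 \left(-4472\right)} + \frac{39776}{8005} = \left(- \frac{5051}{866}\right) \left(- \frac{1}{4472}\right) + 39776 \cdot \frac{1}{8005} = \frac{5051}{3872752} + \frac{39776}{8005} = \frac{154083016807}{31001379760}$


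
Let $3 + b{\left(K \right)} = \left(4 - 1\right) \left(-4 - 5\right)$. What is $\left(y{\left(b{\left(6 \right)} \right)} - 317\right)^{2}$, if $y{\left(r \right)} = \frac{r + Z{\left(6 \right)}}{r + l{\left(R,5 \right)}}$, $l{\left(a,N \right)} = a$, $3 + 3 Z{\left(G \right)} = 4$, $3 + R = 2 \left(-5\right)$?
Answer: $\frac{1664966416}{16641} \approx 1.0005 \cdot 10^{5}$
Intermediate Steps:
$R = -13$ ($R = -3 + 2 \left(-5\right) = -3 - 10 = -13$)
$b{\left(K \right)} = -30$ ($b{\left(K \right)} = -3 + \left(4 - 1\right) \left(-4 - 5\right) = -3 + 3 \left(-9\right) = -3 - 27 = -30$)
$Z{\left(G \right)} = \frac{1}{3}$ ($Z{\left(G \right)} = -1 + \frac{1}{3} \cdot 4 = -1 + \frac{4}{3} = \frac{1}{3}$)
$y{\left(r \right)} = \frac{\frac{1}{3} + r}{-13 + r}$ ($y{\left(r \right)} = \frac{r + \frac{1}{3}}{r - 13} = \frac{\frac{1}{3} + r}{-13 + r}$)
$\left(y{\left(b{\left(6 \right)} \right)} - 317\right)^{2} = \left(\frac{\frac{1}{3} - 30}{-13 - 30} - 317\right)^{2} = \left(\frac{1}{-43} \left(- \frac{89}{3}\right) - 317\right)^{2} = \left(\left(- \frac{1}{43}\right) \left(- \frac{89}{3}\right) - 317\right)^{2} = \left(\frac{89}{129} - 317\right)^{2} = \left(- \frac{40804}{129}\right)^{2} = \frac{1664966416}{16641}$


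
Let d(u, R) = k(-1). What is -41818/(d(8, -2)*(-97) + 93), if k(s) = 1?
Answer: 20909/2 ≈ 10455.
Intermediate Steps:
d(u, R) = 1
-41818/(d(8, -2)*(-97) + 93) = -41818/(1*(-97) + 93) = -41818/(-97 + 93) = -41818/(-4) = -41818*(-1/4) = 20909/2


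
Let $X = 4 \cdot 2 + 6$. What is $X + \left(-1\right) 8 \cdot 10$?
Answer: $-66$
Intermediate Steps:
$X = 14$ ($X = 8 + 6 = 14$)
$X + \left(-1\right) 8 \cdot 10 = 14 + \left(-1\right) 8 \cdot 10 = 14 - 80 = -66$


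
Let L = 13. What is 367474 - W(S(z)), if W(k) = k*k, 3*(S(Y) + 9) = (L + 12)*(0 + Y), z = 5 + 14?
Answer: 3106562/9 ≈ 3.4517e+5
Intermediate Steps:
z = 19
S(Y) = -9 + 25*Y/3 (S(Y) = -9 + ((13 + 12)*(0 + Y))/3 = -9 + (25*Y)/3 = -9 + 25*Y/3)
W(k) = k²
367474 - W(S(z)) = 367474 - (-9 + (25/3)*19)² = 367474 - (-9 + 475/3)² = 367474 - (448/3)² = 367474 - 1*200704/9 = 367474 - 200704/9 = 3106562/9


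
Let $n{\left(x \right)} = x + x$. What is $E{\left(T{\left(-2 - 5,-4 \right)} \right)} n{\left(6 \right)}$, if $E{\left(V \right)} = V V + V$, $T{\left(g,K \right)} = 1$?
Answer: $24$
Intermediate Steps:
$n{\left(x \right)} = 2 x$
$E{\left(V \right)} = V + V^{2}$ ($E{\left(V \right)} = V^{2} + V = V + V^{2}$)
$E{\left(T{\left(-2 - 5,-4 \right)} \right)} n{\left(6 \right)} = 1 \left(1 + 1\right) 2 \cdot 6 = 1 \cdot 2 \cdot 12 = 2 \cdot 12 = 24$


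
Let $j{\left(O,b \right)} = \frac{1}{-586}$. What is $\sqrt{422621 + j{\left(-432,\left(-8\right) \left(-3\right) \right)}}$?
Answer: $\frac{\sqrt{145126360330}}{586} \approx 650.09$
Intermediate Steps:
$j{\left(O,b \right)} = - \frac{1}{586}$
$\sqrt{422621 + j{\left(-432,\left(-8\right) \left(-3\right) \right)}} = \sqrt{422621 - \frac{1}{586}} = \sqrt{\frac{247655905}{586}} = \frac{\sqrt{145126360330}}{586}$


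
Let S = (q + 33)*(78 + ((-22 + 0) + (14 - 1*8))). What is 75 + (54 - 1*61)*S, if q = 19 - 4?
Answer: -20757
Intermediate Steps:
q = 15
S = 2976 (S = (15 + 33)*(78 + ((-22 + 0) + (14 - 1*8))) = 48*(78 + (-22 + (14 - 8))) = 48*(78 + (-22 + 6)) = 48*(78 - 16) = 48*62 = 2976)
75 + (54 - 1*61)*S = 75 + (54 - 1*61)*2976 = 75 + (54 - 61)*2976 = 75 - 7*2976 = 75 - 20832 = -20757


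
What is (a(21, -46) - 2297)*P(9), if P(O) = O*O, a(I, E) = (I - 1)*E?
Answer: -260577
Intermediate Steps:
a(I, E) = E*(-1 + I) (a(I, E) = (-1 + I)*E = E*(-1 + I))
P(O) = O²
(a(21, -46) - 2297)*P(9) = (-46*(-1 + 21) - 2297)*9² = (-46*20 - 2297)*81 = (-920 - 2297)*81 = -3217*81 = -260577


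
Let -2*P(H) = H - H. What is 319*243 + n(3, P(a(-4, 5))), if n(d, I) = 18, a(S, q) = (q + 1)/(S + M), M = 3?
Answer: 77535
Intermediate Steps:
a(S, q) = (1 + q)/(3 + S) (a(S, q) = (q + 1)/(S + 3) = (1 + q)/(3 + S))
P(H) = 0 (P(H) = -(H - H)/2 = -1/2*0 = 0)
319*243 + n(3, P(a(-4, 5))) = 319*243 + 18 = 77517 + 18 = 77535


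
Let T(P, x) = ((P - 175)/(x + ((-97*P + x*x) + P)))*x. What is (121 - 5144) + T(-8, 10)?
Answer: -2206012/439 ≈ -5025.1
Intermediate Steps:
T(P, x) = x*(-175 + P)/(x + x**2 - 96*P) (T(P, x) = ((-175 + P)/(x + ((-97*P + x**2) + P)))*x = ((-175 + P)/(x + ((x**2 - 97*P) + P)))*x = ((-175 + P)/(x + (x**2 - 96*P)))*x = ((-175 + P)/(x + x**2 - 96*P))*x = x*(-175 + P)/(x + x**2 - 96*P))
(121 - 5144) + T(-8, 10) = (121 - 5144) + 10*(-175 - 8)/(10 + 10**2 - 96*(-8)) = -5023 + 10*(-183)/(10 + 100 + 768) = -5023 + 10*(-183)/878 = -5023 + 10*(1/878)*(-183) = -5023 - 915/439 = -2206012/439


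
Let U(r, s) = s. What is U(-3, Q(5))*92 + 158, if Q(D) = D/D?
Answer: 250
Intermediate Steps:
Q(D) = 1
U(-3, Q(5))*92 + 158 = 1*92 + 158 = 92 + 158 = 250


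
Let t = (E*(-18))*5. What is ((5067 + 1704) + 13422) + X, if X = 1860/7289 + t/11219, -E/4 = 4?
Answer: 1651319814663/81775291 ≈ 20193.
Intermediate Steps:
E = -16 (E = -4*4 = -16)
t = 1440 (t = -16*(-18)*5 = 288*5 = 1440)
X = 31363500/81775291 (X = 1860/7289 + 1440/11219 = 31363500/81775291 ≈ 0.38353)
((5067 + 1704) + 13422) + X = ((5067 + 1704) + 13422) + 31363500/81775291 = (6771 + 13422) + 31363500/81775291 = 20193 + 31363500/81775291 = 1651319814663/81775291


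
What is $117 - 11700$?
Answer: $-11583$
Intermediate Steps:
$117 - 11700 = -11583$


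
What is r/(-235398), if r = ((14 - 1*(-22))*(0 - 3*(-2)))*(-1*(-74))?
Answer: -2664/39233 ≈ -0.067902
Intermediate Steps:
r = 15984 (r = ((14 + 22)*(0 + 6))*74 = (36*6)*74 = 216*74 = 15984)
r/(-235398) = 15984/(-235398) = 15984*(-1/235398) = -2664/39233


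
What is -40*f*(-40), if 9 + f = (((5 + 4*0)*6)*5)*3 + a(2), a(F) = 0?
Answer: 705600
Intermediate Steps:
f = 441 (f = -9 + ((((5 + 4*0)*6)*5)*3 + 0) = -9 + ((((5 + 0)*6)*5)*3 + 0) = -9 + (((5*6)*5)*3 + 0) = -9 + ((30*5)*3 + 0) = -9 + (150*3 + 0) = -9 + (450 + 0) = -9 + 450 = 441)
-40*f*(-40) = -40*441*(-40) = -17640*(-40) = 705600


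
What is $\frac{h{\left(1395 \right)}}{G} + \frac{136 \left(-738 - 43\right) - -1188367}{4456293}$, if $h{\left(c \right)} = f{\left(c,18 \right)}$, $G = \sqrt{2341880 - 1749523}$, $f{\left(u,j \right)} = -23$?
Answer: $\frac{360717}{1485431} - \frac{23 \sqrt{592357}}{592357} \approx 0.21295$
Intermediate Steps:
$G = \sqrt{592357} \approx 769.65$
$h{\left(c \right)} = -23$
$\frac{h{\left(1395 \right)}}{G} + \frac{136 \left(-738 - 43\right) - -1188367}{4456293} = - \frac{23}{\sqrt{592357}} + \frac{136 \left(-738 - 43\right) - -1188367}{4456293} = - 23 \frac{\sqrt{592357}}{592357} + \left(136 \left(-781\right) + 1188367\right) \frac{1}{4456293} = - \frac{23 \sqrt{592357}}{592357} + \left(-106216 + 1188367\right) \frac{1}{4456293} = - \frac{23 \sqrt{592357}}{592357} + 1082151 \cdot \frac{1}{4456293} = - \frac{23 \sqrt{592357}}{592357} + \frac{360717}{1485431} = \frac{360717}{1485431} - \frac{23 \sqrt{592357}}{592357}$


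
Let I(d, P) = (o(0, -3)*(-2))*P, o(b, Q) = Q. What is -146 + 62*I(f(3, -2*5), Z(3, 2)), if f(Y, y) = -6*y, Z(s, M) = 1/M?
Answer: 40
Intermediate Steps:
f(Y, y) = -6*y
I(d, P) = 6*P (I(d, P) = (-3*(-2))*P = 6*P)
-146 + 62*I(f(3, -2*5), Z(3, 2)) = -146 + 62*(6/2) = -146 + 62*(6*(1/2)) = -146 + 62*3 = -146 + 186 = 40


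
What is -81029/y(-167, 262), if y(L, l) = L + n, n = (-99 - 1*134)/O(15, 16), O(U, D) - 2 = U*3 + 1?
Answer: 3889392/8249 ≈ 471.50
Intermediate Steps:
O(U, D) = 3 + 3*U (O(U, D) = 2 + (U*3 + 1) = 2 + (3*U + 1) = 2 + (1 + 3*U) = 3 + 3*U)
n = -233/48 (n = (-99 - 1*134)/(3 + 3*15) = (-99 - 134)/(3 + 45) = -233/48 ≈ -4.8542)
y(L, l) = -233/48 + L (y(L, l) = L - 233/48 = -233/48 + L)
-81029/y(-167, 262) = -81029/(-233/48 - 167) = -81029/(-8249/48) = -81029*(-48/8249) = 3889392/8249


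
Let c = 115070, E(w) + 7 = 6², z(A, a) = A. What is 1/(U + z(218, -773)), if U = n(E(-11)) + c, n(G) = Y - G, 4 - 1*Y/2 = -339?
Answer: 1/115945 ≈ 8.6248e-6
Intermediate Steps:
E(w) = 29 (E(w) = -7 + 6² = -7 + 36 = 29)
Y = 686 (Y = 8 - 2*(-339) = 8 + 678 = 686)
n(G) = 686 - G
U = 115727 (U = (686 - 1*29) + 115070 = (686 - 29) + 115070 = 657 + 115070 = 115727)
1/(U + z(218, -773)) = 1/(115727 + 218) = 1/115945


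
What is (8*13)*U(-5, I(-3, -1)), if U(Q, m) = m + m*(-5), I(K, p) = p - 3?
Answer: 1664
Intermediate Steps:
I(K, p) = -3 + p
U(Q, m) = -4*m (U(Q, m) = m - 5*m = -4*m)
(8*13)*U(-5, I(-3, -1)) = (8*13)*(-4*(-3 - 1)) = 104*(-4*(-4)) = 104*16 = 1664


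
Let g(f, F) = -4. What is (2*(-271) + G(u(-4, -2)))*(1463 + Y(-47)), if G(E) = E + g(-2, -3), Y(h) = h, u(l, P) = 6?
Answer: -764640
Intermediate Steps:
G(E) = -4 + E (G(E) = E - 4 = -4 + E)
(2*(-271) + G(u(-4, -2)))*(1463 + Y(-47)) = (2*(-271) + (-4 + 6))*(1463 - 47) = (-542 + 2)*1416 = -540*1416 = -764640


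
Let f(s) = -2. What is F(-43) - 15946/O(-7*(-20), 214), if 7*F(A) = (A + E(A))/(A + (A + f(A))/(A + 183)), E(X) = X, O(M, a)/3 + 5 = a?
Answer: -19126810/760551 ≈ -25.149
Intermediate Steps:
O(M, a) = -15 + 3*a
F(A) = 2*A/(7*(A + (-2 + A)/(183 + A))) (F(A) = ((A + A)/(A + (A - 2)/(A + 183)))/7 = ((2*A)/(A + (-2 + A)/(183 + A)))/7 = (2*A/(A + (-2 + A)/(183 + A)))/7 = 2*A/(7*(A + (-2 + A)/(183 + A))))
F(-43) - 15946/O(-7*(-20), 214) = (2/7)*(-43)*(183 - 43)/(-2 + (-43)² + 184*(-43)) - 15946/(-15 + 3*214) = (2/7)*(-43)*140/(-2 + 1849 - 7912) - 15946/(-15 + 642) = (2/7)*(-43)*140/(-6065) - 15946/627 = (2/7)*(-43)*(-1/6065)*140 - 15946/627 = 344/1213 - 1*15946/627 = 344/1213 - 15946/627 = -19126810/760551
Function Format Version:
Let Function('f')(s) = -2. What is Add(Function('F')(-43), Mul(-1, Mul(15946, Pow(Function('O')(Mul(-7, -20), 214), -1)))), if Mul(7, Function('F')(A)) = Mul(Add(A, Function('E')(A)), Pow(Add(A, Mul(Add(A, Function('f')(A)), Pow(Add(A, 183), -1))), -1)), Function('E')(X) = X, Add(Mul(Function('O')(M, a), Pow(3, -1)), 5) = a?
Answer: Rational(-19126810, 760551) ≈ -25.149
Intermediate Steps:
Function('O')(M, a) = Add(-15, Mul(3, a))
Function('F')(A) = Mul(Rational(2, 7), A, Pow(Add(A, Mul(Pow(Add(183, A), -1), Add(-2, A))), -1)) (Function('F')(A) = Mul(Rational(1, 7), Mul(Add(A, A), Pow(Add(A, Mul(Add(A, -2), Pow(Add(A, 183), -1))), -1))) = Mul(Rational(1, 7), Mul(Mul(2, A), Pow(Add(A, Mul(Add(-2, A), Pow(Add(183, A), -1))), -1))) = Mul(Rational(1, 7), Mul(Mul(2, A), Pow(Add(A, Mul(Pow(Add(183, A), -1), Add(-2, A))), -1))) = Mul(Rational(1, 7), Mul(2, A, Pow(Add(A, Mul(Pow(Add(183, A), -1), Add(-2, A))), -1))) = Mul(Rational(2, 7), A, Pow(Add(A, Mul(Pow(Add(183, A), -1), Add(-2, A))), -1)))
Add(Function('F')(-43), Mul(-1, Mul(15946, Pow(Function('O')(Mul(-7, -20), 214), -1)))) = Add(Mul(Rational(2, 7), -43, Pow(Add(-2, Pow(-43, 2), Mul(184, -43)), -1), Add(183, -43)), Mul(-1, Mul(15946, Pow(Add(-15, Mul(3, 214)), -1)))) = Add(Mul(Rational(2, 7), -43, Pow(Add(-2, 1849, -7912), -1), 140), Mul(-1, Mul(15946, Pow(Add(-15, 642), -1)))) = Add(Mul(Rational(2, 7), -43, Pow(-6065, -1), 140), Mul(-1, Mul(15946, Pow(627, -1)))) = Add(Mul(Rational(2, 7), -43, Rational(-1, 6065), 140), Mul(-1, Mul(15946, Rational(1, 627)))) = Add(Rational(344, 1213), Mul(-1, Rational(15946, 627))) = Add(Rational(344, 1213), Rational(-15946, 627)) = Rational(-19126810, 760551)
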